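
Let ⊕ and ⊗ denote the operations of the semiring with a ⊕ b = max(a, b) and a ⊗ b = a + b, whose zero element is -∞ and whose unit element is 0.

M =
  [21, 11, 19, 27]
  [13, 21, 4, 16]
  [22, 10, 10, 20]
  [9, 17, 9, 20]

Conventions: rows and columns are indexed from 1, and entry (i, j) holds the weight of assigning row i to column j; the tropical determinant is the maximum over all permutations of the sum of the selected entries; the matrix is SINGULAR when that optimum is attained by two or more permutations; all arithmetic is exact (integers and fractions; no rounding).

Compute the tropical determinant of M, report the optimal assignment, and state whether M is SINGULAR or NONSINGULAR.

σ = (1, 2, 3, 4): 21 + 21 + 10 + 20 = 72
σ = (1, 2, 4, 3): 21 + 21 + 20 + 9 = 71
σ = (1, 3, 2, 4): 21 + 4 + 10 + 20 = 55
σ = (1, 3, 4, 2): 21 + 4 + 20 + 17 = 62
σ = (1, 4, 2, 3): 21 + 16 + 10 + 9 = 56
σ = (1, 4, 3, 2): 21 + 16 + 10 + 17 = 64
σ = (2, 1, 3, 4): 11 + 13 + 10 + 20 = 54
σ = (2, 1, 4, 3): 11 + 13 + 20 + 9 = 53
σ = (2, 3, 1, 4): 11 + 4 + 22 + 20 = 57
σ = (2, 3, 4, 1): 11 + 4 + 20 + 9 = 44
σ = (2, 4, 1, 3): 11 + 16 + 22 + 9 = 58
σ = (2, 4, 3, 1): 11 + 16 + 10 + 9 = 46
σ = (3, 1, 2, 4): 19 + 13 + 10 + 20 = 62
σ = (3, 1, 4, 2): 19 + 13 + 20 + 17 = 69
σ = (3, 2, 1, 4): 19 + 21 + 22 + 20 = 82
σ = (3, 2, 4, 1): 19 + 21 + 20 + 9 = 69
σ = (3, 4, 1, 2): 19 + 16 + 22 + 17 = 74
σ = (3, 4, 2, 1): 19 + 16 + 10 + 9 = 54
σ = (4, 1, 2, 3): 27 + 13 + 10 + 9 = 59
σ = (4, 1, 3, 2): 27 + 13 + 10 + 17 = 67
σ = (4, 2, 1, 3): 27 + 21 + 22 + 9 = 79
σ = (4, 2, 3, 1): 27 + 21 + 10 + 9 = 67
σ = (4, 3, 1, 2): 27 + 4 + 22 + 17 = 70
σ = (4, 3, 2, 1): 27 + 4 + 10 + 9 = 50
Optimal value attained by: σ = (3, 2, 1, 4).
Answer: det⊕(M) = 82; verdict: NONSINGULAR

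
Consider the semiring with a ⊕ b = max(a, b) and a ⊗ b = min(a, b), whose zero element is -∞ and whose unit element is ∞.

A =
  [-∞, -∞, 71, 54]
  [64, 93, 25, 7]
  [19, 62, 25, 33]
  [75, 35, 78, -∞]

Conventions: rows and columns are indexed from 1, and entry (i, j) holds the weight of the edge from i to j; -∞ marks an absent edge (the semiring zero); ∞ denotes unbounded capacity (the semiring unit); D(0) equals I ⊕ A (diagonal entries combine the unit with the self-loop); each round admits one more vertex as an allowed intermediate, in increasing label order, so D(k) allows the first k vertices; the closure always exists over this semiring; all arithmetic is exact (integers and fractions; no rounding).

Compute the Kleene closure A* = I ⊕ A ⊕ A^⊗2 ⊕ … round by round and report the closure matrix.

D(0):
  [∞, -∞, 71, 54]
  [64, ∞, 25, 7]
  [19, 62, ∞, 33]
  [75, 35, 78, ∞]
D(1):
  [∞, -∞, 71, 54]
  [64, ∞, 64, 54]
  [19, 62, ∞, 33]
  [75, 35, 78, ∞]
D(2):
  [∞, -∞, 71, 54]
  [64, ∞, 64, 54]
  [62, 62, ∞, 54]
  [75, 35, 78, ∞]
D(3):
  [∞, 62, 71, 54]
  [64, ∞, 64, 54]
  [62, 62, ∞, 54]
  [75, 62, 78, ∞]
D(4):
  [∞, 62, 71, 54]
  [64, ∞, 64, 54]
  [62, 62, ∞, 54]
  [75, 62, 78, ∞]
Answer: A* = [[∞, 62, 71, 54], [64, ∞, 64, 54], [62, 62, ∞, 54], [75, 62, 78, ∞]]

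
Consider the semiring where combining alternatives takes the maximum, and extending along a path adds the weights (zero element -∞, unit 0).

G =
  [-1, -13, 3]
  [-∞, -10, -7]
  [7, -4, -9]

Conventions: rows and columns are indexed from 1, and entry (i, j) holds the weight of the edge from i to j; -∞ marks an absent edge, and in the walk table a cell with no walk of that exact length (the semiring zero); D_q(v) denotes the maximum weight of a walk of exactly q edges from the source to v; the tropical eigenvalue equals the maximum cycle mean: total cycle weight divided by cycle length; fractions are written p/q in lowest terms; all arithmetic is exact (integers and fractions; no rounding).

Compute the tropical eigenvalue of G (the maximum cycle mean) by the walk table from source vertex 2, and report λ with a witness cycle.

q=0: [-∞, 0, -∞]
q=1: [-∞, -10, -7]
q=2: [0, -11, -16]
q=3: [-1, -13, 3]
Optimal cycle mean attained by: cycle 1->3->1, total 3 + 7, length 2.
Answer: λ = 5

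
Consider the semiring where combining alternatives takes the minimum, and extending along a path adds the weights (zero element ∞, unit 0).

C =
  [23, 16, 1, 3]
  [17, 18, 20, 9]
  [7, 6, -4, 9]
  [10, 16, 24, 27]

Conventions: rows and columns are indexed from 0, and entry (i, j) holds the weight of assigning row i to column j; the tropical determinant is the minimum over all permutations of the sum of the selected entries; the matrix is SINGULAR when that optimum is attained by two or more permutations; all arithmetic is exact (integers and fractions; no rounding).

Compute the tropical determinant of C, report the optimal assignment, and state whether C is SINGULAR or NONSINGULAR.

σ = (0, 1, 2, 3): 23 + 18 + (-4) + 27 = 64
σ = (0, 1, 3, 2): 23 + 18 + 9 + 24 = 74
σ = (0, 2, 1, 3): 23 + 20 + 6 + 27 = 76
σ = (0, 2, 3, 1): 23 + 20 + 9 + 16 = 68
σ = (0, 3, 1, 2): 23 + 9 + 6 + 24 = 62
σ = (0, 3, 2, 1): 23 + 9 + (-4) + 16 = 44
σ = (1, 0, 2, 3): 16 + 17 + (-4) + 27 = 56
σ = (1, 0, 3, 2): 16 + 17 + 9 + 24 = 66
σ = (1, 2, 0, 3): 16 + 20 + 7 + 27 = 70
σ = (1, 2, 3, 0): 16 + 20 + 9 + 10 = 55
σ = (1, 3, 0, 2): 16 + 9 + 7 + 24 = 56
σ = (1, 3, 2, 0): 16 + 9 + (-4) + 10 = 31
σ = (2, 0, 1, 3): 1 + 17 + 6 + 27 = 51
σ = (2, 0, 3, 1): 1 + 17 + 9 + 16 = 43
σ = (2, 1, 0, 3): 1 + 18 + 7 + 27 = 53
σ = (2, 1, 3, 0): 1 + 18 + 9 + 10 = 38
σ = (2, 3, 0, 1): 1 + 9 + 7 + 16 = 33
σ = (2, 3, 1, 0): 1 + 9 + 6 + 10 = 26
σ = (3, 0, 1, 2): 3 + 17 + 6 + 24 = 50
σ = (3, 0, 2, 1): 3 + 17 + (-4) + 16 = 32
σ = (3, 1, 0, 2): 3 + 18 + 7 + 24 = 52
σ = (3, 1, 2, 0): 3 + 18 + (-4) + 10 = 27
σ = (3, 2, 0, 1): 3 + 20 + 7 + 16 = 46
σ = (3, 2, 1, 0): 3 + 20 + 6 + 10 = 39
Optimal value attained by: σ = (2, 3, 1, 0).
Answer: det⊕(C) = 26; verdict: NONSINGULAR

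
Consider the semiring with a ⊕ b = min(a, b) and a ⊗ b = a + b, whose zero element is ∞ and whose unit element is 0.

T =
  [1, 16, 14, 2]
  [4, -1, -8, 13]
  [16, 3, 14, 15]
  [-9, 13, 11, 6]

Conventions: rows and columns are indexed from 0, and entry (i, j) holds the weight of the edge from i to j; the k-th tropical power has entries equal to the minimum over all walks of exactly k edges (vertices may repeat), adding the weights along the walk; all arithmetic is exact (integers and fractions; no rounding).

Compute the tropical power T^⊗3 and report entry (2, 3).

T^⊗2:
  [-7, 15, 8, 3]
  [3, -5, -9, 6]
  [6, 2, -5, 16]
  [-8, 7, 5, -7]
T^⊗3:
  [-6, 9, 7, -5]
  [-3, -6, -13, 5]
  [6, -2, -6, 8]
  [-16, 6, -1, -6]
Key observation: the optimum is the walk 2->3->0->3, with weight 15 + (-9) + 2 = 8.
Optimal value attained by: walk 2->3->0->3.
Answer: (T^⊗3)[2][3] = 8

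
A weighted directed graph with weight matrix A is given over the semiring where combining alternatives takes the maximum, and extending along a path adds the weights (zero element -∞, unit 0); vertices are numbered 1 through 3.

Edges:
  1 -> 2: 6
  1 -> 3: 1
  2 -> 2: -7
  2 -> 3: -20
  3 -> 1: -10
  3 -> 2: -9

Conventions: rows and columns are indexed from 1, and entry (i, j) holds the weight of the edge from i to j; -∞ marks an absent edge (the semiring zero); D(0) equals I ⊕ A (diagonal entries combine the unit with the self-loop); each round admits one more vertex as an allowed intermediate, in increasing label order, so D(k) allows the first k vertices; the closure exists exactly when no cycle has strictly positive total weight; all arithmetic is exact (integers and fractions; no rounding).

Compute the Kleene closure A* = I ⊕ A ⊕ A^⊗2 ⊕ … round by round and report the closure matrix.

D(0):
  [0, 6, 1]
  [-∞, 0, -20]
  [-10, -9, 0]
D(1):
  [0, 6, 1]
  [-∞, 0, -20]
  [-10, -4, 0]
D(2):
  [0, 6, 1]
  [-∞, 0, -20]
  [-10, -4, 0]
D(3):
  [0, 6, 1]
  [-30, 0, -20]
  [-10, -4, 0]
Answer: A* = [[0, 6, 1], [-30, 0, -20], [-10, -4, 0]]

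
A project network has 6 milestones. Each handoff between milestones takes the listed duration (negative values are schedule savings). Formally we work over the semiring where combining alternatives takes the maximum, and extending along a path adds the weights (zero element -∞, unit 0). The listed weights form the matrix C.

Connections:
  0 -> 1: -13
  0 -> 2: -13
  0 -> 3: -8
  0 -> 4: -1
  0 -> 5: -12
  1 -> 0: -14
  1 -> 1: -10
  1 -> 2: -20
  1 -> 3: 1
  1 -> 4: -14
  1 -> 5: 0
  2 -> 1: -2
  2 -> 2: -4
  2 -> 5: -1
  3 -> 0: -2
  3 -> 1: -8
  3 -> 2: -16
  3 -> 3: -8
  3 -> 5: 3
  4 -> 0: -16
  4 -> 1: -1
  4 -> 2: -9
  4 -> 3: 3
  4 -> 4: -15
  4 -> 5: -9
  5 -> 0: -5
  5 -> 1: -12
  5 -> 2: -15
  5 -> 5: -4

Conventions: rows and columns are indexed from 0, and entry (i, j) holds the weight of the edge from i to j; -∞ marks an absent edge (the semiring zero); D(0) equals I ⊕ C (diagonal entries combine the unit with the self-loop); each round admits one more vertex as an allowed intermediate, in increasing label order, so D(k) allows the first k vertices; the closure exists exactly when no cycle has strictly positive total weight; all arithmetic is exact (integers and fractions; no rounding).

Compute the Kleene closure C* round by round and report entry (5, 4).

D(0):
  [0, -13, -13, -8, -1, -12]
  [-14, 0, -20, 1, -14, 0]
  [-∞, -2, 0, -∞, -∞, -1]
  [-2, -8, -16, 0, -∞, 3]
  [-16, -1, -9, 3, 0, -9]
  [-5, -12, -15, -∞, -∞, 0]
D(1):
  [0, -13, -13, -8, -1, -12]
  [-14, 0, -20, 1, -14, 0]
  [-∞, -2, 0, -∞, -∞, -1]
  [-2, -8, -15, 0, -3, 3]
  [-16, -1, -9, 3, 0, -9]
  [-5, -12, -15, -13, -6, 0]
D(2):
  [0, -13, -13, -8, -1, -12]
  [-14, 0, -20, 1, -14, 0]
  [-16, -2, 0, -1, -16, -1]
  [-2, -8, -15, 0, -3, 3]
  [-15, -1, -9, 3, 0, -1]
  [-5, -12, -15, -11, -6, 0]
D(3):
  [0, -13, -13, -8, -1, -12]
  [-14, 0, -20, 1, -14, 0]
  [-16, -2, 0, -1, -16, -1]
  [-2, -8, -15, 0, -3, 3]
  [-15, -1, -9, 3, 0, -1]
  [-5, -12, -15, -11, -6, 0]
D(4):
  [0, -13, -13, -8, -1, -5]
  [-1, 0, -14, 1, -2, 4]
  [-3, -2, 0, -1, -4, 2]
  [-2, -8, -15, 0, -3, 3]
  [1, -1, -9, 3, 0, 6]
  [-5, -12, -15, -11, -6, 0]
D(5):
  [0, -2, -10, 2, -1, 5]
  [-1, 0, -11, 1, -2, 4]
  [-3, -2, 0, -1, -4, 2]
  [-2, -4, -12, 0, -3, 3]
  [1, -1, -9, 3, 0, 6]
  [-5, -7, -15, -3, -6, 0]
D(6):
  [0, -2, -10, 2, -1, 5]
  [-1, 0, -11, 1, -2, 4]
  [-3, -2, 0, -1, -4, 2]
  [-2, -4, -12, 0, -3, 3]
  [1, -1, -9, 3, 0, 6]
  [-5, -7, -15, -3, -6, 0]
Answer: C*[5][4] = -6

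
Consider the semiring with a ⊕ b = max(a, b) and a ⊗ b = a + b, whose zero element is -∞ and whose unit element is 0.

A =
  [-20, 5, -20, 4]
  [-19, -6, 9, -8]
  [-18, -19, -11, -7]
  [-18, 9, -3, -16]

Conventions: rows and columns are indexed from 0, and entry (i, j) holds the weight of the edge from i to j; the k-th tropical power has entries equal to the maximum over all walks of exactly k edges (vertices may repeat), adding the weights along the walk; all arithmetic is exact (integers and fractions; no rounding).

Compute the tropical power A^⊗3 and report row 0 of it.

A^⊗2:
  [-14, 13, 14, -3]
  [-9, 1, 3, 2]
  [-25, 2, -10, -14]
  [-10, 3, 18, 1]
A^⊗3:
  [-4, 7, 22, 7]
  [-15, 11, 10, -4]
  [-17, -4, 11, -6]
  [0, 10, 12, 11]
Answer: row 0 of A^⊗3 = [-4, 7, 22, 7]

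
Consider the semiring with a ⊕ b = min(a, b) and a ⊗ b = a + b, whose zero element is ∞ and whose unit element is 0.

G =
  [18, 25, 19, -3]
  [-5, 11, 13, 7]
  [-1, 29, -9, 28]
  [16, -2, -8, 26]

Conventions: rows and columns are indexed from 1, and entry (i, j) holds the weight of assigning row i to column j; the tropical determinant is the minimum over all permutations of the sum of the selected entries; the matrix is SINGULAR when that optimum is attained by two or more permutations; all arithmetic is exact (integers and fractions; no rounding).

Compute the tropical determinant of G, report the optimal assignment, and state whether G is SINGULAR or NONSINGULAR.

σ = (1, 2, 3, 4): 18 + 11 + (-9) + 26 = 46
σ = (1, 2, 4, 3): 18 + 11 + 28 + (-8) = 49
σ = (1, 3, 2, 4): 18 + 13 + 29 + 26 = 86
σ = (1, 3, 4, 2): 18 + 13 + 28 + (-2) = 57
σ = (1, 4, 2, 3): 18 + 7 + 29 + (-8) = 46
σ = (1, 4, 3, 2): 18 + 7 + (-9) + (-2) = 14
σ = (2, 1, 3, 4): 25 + (-5) + (-9) + 26 = 37
σ = (2, 1, 4, 3): 25 + (-5) + 28 + (-8) = 40
σ = (2, 3, 1, 4): 25 + 13 + (-1) + 26 = 63
σ = (2, 3, 4, 1): 25 + 13 + 28 + 16 = 82
σ = (2, 4, 1, 3): 25 + 7 + (-1) + (-8) = 23
σ = (2, 4, 3, 1): 25 + 7 + (-9) + 16 = 39
σ = (3, 1, 2, 4): 19 + (-5) + 29 + 26 = 69
σ = (3, 1, 4, 2): 19 + (-5) + 28 + (-2) = 40
σ = (3, 2, 1, 4): 19 + 11 + (-1) + 26 = 55
σ = (3, 2, 4, 1): 19 + 11 + 28 + 16 = 74
σ = (3, 4, 1, 2): 19 + 7 + (-1) + (-2) = 23
σ = (3, 4, 2, 1): 19 + 7 + 29 + 16 = 71
σ = (4, 1, 2, 3): (-3) + (-5) + 29 + (-8) = 13
σ = (4, 1, 3, 2): (-3) + (-5) + (-9) + (-2) = -19
σ = (4, 2, 1, 3): (-3) + 11 + (-1) + (-8) = -1
σ = (4, 2, 3, 1): (-3) + 11 + (-9) + 16 = 15
σ = (4, 3, 1, 2): (-3) + 13 + (-1) + (-2) = 7
σ = (4, 3, 2, 1): (-3) + 13 + 29 + 16 = 55
Optimal value attained by: σ = (4, 1, 3, 2).
Answer: det⊕(G) = -19; verdict: NONSINGULAR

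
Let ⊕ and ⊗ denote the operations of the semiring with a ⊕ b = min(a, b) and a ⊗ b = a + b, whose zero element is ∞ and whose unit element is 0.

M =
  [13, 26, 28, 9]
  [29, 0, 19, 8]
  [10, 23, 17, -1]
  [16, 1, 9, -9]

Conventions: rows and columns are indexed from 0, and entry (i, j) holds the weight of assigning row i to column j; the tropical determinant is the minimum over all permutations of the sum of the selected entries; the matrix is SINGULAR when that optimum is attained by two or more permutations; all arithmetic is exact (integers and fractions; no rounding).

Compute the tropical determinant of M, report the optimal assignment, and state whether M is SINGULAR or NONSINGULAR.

σ = (0, 1, 2, 3): 13 + 0 + 17 + (-9) = 21
σ = (0, 1, 3, 2): 13 + 0 + (-1) + 9 = 21
σ = (0, 2, 1, 3): 13 + 19 + 23 + (-9) = 46
σ = (0, 2, 3, 1): 13 + 19 + (-1) + 1 = 32
σ = (0, 3, 1, 2): 13 + 8 + 23 + 9 = 53
σ = (0, 3, 2, 1): 13 + 8 + 17 + 1 = 39
σ = (1, 0, 2, 3): 26 + 29 + 17 + (-9) = 63
σ = (1, 0, 3, 2): 26 + 29 + (-1) + 9 = 63
σ = (1, 2, 0, 3): 26 + 19 + 10 + (-9) = 46
σ = (1, 2, 3, 0): 26 + 19 + (-1) + 16 = 60
σ = (1, 3, 0, 2): 26 + 8 + 10 + 9 = 53
σ = (1, 3, 2, 0): 26 + 8 + 17 + 16 = 67
σ = (2, 0, 1, 3): 28 + 29 + 23 + (-9) = 71
σ = (2, 0, 3, 1): 28 + 29 + (-1) + 1 = 57
σ = (2, 1, 0, 3): 28 + 0 + 10 + (-9) = 29
σ = (2, 1, 3, 0): 28 + 0 + (-1) + 16 = 43
σ = (2, 3, 0, 1): 28 + 8 + 10 + 1 = 47
σ = (2, 3, 1, 0): 28 + 8 + 23 + 16 = 75
σ = (3, 0, 1, 2): 9 + 29 + 23 + 9 = 70
σ = (3, 0, 2, 1): 9 + 29 + 17 + 1 = 56
σ = (3, 1, 0, 2): 9 + 0 + 10 + 9 = 28
σ = (3, 1, 2, 0): 9 + 0 + 17 + 16 = 42
σ = (3, 2, 0, 1): 9 + 19 + 10 + 1 = 39
σ = (3, 2, 1, 0): 9 + 19 + 23 + 16 = 67
Optimal value attained by: σ = (0, 1, 2, 3).
Answer: det⊕(M) = 21; verdict: SINGULAR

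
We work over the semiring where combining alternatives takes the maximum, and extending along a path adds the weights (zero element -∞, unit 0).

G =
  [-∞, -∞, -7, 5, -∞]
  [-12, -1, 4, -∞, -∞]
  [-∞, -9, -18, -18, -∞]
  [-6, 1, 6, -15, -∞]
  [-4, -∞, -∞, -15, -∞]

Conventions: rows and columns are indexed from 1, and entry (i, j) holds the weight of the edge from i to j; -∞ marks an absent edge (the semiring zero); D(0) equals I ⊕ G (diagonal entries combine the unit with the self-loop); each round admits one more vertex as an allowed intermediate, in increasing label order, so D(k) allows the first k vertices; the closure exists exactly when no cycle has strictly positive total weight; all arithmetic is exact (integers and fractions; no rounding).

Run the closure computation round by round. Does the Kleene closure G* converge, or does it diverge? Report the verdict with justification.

D(0):
  [0, -∞, -7, 5, -∞]
  [-12, 0, 4, -∞, -∞]
  [-∞, -9, 0, -18, -∞]
  [-6, 1, 6, 0, -∞]
  [-4, -∞, -∞, -15, 0]
D(1):
  [0, -∞, -7, 5, -∞]
  [-12, 0, 4, -7, -∞]
  [-∞, -9, 0, -18, -∞]
  [-6, 1, 6, 0, -∞]
  [-4, -∞, -11, 1, 0]
D(2):
  [0, -∞, -7, 5, -∞]
  [-12, 0, 4, -7, -∞]
  [-21, -9, 0, -16, -∞]
  [-6, 1, 6, 0, -∞]
  [-4, -∞, -11, 1, 0]
D(3):
  [0, -16, -7, 5, -∞]
  [-12, 0, 4, -7, -∞]
  [-21, -9, 0, -16, -∞]
  [-6, 1, 6, 0, -∞]
  [-4, -20, -11, 1, 0]
D(4):
  [0, 6, 11, 5, -∞]
  [-12, 0, 4, -7, -∞]
  [-21, -9, 0, -16, -∞]
  [-6, 1, 6, 0, -∞]
  [-4, 2, 7, 1, 0]
D(5):
  [0, 6, 11, 5, -∞]
  [-12, 0, 4, -7, -∞]
  [-21, -9, 0, -16, -∞]
  [-6, 1, 6, 0, -∞]
  [-4, 2, 7, 1, 0]
Key observation: every diagonal entry stays at the unit through all rounds, so no improving cycle exists.
Answer: CONVERGES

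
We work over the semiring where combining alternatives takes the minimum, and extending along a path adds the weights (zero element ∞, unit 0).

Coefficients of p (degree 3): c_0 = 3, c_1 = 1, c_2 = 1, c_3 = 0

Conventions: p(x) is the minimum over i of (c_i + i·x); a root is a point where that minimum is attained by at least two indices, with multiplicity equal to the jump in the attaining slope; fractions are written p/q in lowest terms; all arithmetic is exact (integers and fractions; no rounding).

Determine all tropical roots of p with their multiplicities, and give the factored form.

hull edge (i=0, c=3) to (i=1, c=1): slope -2, span 1
hull edge (i=1, c=1) to (i=3, c=0): slope -1/2, span 2
Factored form: p(x) = 0 ⊗ (x ⊕ 1/2) ⊗ (x ⊕ 1/2) ⊗ (x ⊕ 2)
Answer: roots = 1/2 (mult 2), 2 (mult 1)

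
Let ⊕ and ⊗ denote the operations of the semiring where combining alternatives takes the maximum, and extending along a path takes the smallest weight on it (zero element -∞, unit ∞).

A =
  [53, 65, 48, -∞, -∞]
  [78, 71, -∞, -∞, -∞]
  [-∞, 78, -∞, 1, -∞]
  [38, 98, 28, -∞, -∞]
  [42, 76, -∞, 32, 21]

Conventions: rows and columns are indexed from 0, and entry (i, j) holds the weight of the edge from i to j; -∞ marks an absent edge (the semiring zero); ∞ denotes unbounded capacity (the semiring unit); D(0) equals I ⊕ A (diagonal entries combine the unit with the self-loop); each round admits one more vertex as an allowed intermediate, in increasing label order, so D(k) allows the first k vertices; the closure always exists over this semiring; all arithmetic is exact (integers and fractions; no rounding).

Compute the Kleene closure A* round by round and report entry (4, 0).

D(0):
  [∞, 65, 48, -∞, -∞]
  [78, ∞, -∞, -∞, -∞]
  [-∞, 78, ∞, 1, -∞]
  [38, 98, 28, ∞, -∞]
  [42, 76, -∞, 32, ∞]
D(1):
  [∞, 65, 48, -∞, -∞]
  [78, ∞, 48, -∞, -∞]
  [-∞, 78, ∞, 1, -∞]
  [38, 98, 38, ∞, -∞]
  [42, 76, 42, 32, ∞]
D(2):
  [∞, 65, 48, -∞, -∞]
  [78, ∞, 48, -∞, -∞]
  [78, 78, ∞, 1, -∞]
  [78, 98, 48, ∞, -∞]
  [76, 76, 48, 32, ∞]
D(3):
  [∞, 65, 48, 1, -∞]
  [78, ∞, 48, 1, -∞]
  [78, 78, ∞, 1, -∞]
  [78, 98, 48, ∞, -∞]
  [76, 76, 48, 32, ∞]
D(4):
  [∞, 65, 48, 1, -∞]
  [78, ∞, 48, 1, -∞]
  [78, 78, ∞, 1, -∞]
  [78, 98, 48, ∞, -∞]
  [76, 76, 48, 32, ∞]
D(5):
  [∞, 65, 48, 1, -∞]
  [78, ∞, 48, 1, -∞]
  [78, 78, ∞, 1, -∞]
  [78, 98, 48, ∞, -∞]
  [76, 76, 48, 32, ∞]
Answer: A*[4][0] = 76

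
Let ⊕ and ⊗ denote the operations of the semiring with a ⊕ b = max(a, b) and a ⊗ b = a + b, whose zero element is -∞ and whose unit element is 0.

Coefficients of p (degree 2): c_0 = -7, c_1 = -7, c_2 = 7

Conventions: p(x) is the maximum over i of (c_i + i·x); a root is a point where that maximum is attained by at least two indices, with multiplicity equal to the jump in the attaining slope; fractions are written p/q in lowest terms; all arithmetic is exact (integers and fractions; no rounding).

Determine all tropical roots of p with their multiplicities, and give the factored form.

hull edge (i=0, c=-7) to (i=2, c=7): slope 7, span 2
Factored form: p(x) = 7 ⊗ (x ⊕ (-7)) ⊗ (x ⊕ (-7))
Answer: roots = -7 (mult 2)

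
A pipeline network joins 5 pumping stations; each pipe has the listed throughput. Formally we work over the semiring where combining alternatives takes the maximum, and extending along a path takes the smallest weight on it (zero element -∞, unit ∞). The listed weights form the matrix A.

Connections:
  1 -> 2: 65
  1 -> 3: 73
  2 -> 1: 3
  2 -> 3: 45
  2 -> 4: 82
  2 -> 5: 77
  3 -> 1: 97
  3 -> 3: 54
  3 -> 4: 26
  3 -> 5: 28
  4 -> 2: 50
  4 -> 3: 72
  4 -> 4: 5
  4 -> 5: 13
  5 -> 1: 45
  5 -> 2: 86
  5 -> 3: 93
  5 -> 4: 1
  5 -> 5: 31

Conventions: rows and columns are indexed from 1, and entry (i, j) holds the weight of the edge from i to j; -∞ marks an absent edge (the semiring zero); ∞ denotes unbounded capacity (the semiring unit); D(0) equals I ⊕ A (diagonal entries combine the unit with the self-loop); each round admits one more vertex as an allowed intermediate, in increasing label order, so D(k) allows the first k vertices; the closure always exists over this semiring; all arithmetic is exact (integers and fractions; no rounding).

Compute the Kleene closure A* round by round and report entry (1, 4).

D(0):
  [∞, 65, 73, -∞, -∞]
  [3, ∞, 45, 82, 77]
  [97, -∞, ∞, 26, 28]
  [-∞, 50, 72, ∞, 13]
  [45, 86, 93, 1, ∞]
D(1):
  [∞, 65, 73, -∞, -∞]
  [3, ∞, 45, 82, 77]
  [97, 65, ∞, 26, 28]
  [-∞, 50, 72, ∞, 13]
  [45, 86, 93, 1, ∞]
D(2):
  [∞, 65, 73, 65, 65]
  [3, ∞, 45, 82, 77]
  [97, 65, ∞, 65, 65]
  [3, 50, 72, ∞, 50]
  [45, 86, 93, 82, ∞]
D(3):
  [∞, 65, 73, 65, 65]
  [45, ∞, 45, 82, 77]
  [97, 65, ∞, 65, 65]
  [72, 65, 72, ∞, 65]
  [93, 86, 93, 82, ∞]
D(4):
  [∞, 65, 73, 65, 65]
  [72, ∞, 72, 82, 77]
  [97, 65, ∞, 65, 65]
  [72, 65, 72, ∞, 65]
  [93, 86, 93, 82, ∞]
D(5):
  [∞, 65, 73, 65, 65]
  [77, ∞, 77, 82, 77]
  [97, 65, ∞, 65, 65]
  [72, 65, 72, ∞, 65]
  [93, 86, 93, 82, ∞]
Answer: A*[1][4] = 65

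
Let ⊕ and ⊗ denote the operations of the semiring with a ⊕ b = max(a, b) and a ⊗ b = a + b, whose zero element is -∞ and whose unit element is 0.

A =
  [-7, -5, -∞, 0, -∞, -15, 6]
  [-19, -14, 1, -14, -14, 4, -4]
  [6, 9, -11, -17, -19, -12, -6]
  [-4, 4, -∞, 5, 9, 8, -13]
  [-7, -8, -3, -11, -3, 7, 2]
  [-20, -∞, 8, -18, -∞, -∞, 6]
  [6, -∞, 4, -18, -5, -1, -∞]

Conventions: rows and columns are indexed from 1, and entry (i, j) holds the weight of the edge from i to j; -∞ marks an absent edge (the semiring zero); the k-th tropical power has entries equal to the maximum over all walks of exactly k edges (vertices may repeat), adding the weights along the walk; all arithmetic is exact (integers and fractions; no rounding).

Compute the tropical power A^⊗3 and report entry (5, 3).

A^⊗2:
  [12, 4, 10, 5, 9, 8, -1]
  [7, 10, 12, -9, -5, -5, 10]
  [0, 1, 10, 6, -5, 13, 12]
  [2, 9, 16, 10, 14, 16, 14]
  [8, 6, 15, -6, -2, 4, 13]
  [14, 17, 10, -9, 1, 5, 2]
  [10, 13, 7, 6, -8, 2, 12]
A^⊗3:
  [16, 19, 16, 12, 14, 16, 18]
  [18, 21, 14, 7, 5, 14, 13]
  [18, 19, 21, 11, 15, 14, 19]
  [22, 25, 24, 15, 19, 21, 22]
  [21, 24, 17, 8, 8, 12, 14]
  [16, 19, 18, 14, 3, 21, 20]
  [18, 16, 16, 11, 15, 17, 16]
Key observation: the optimum is the walk 5->6->7->3, with weight 7 + 6 + 4 = 17.
Optimal value attained by: walk 5->6->7->3.
Answer: (A^⊗3)[5][3] = 17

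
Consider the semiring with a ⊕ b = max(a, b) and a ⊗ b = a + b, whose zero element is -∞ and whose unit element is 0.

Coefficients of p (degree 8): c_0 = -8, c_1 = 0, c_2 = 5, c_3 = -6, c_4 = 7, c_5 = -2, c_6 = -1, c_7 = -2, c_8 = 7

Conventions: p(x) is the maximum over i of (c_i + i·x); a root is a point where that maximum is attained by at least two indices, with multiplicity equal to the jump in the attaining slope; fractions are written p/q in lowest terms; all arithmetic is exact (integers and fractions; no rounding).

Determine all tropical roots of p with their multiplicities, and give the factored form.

hull edge (i=0, c=-8) to (i=1, c=0): slope 8, span 1
hull edge (i=1, c=0) to (i=2, c=5): slope 5, span 1
hull edge (i=2, c=5) to (i=4, c=7): slope 1, span 2
hull edge (i=4, c=7) to (i=8, c=7): slope 0, span 4
Factored form: p(x) = 7 ⊗ (x ⊕ (-8)) ⊗ (x ⊕ (-5)) ⊗ (x ⊕ (-1)) ⊗ (x ⊕ (-1)) ⊗ (x ⊕ 0) ⊗ (x ⊕ 0) ⊗ (x ⊕ 0) ⊗ (x ⊕ 0)
Answer: roots = -8 (mult 1), -5 (mult 1), -1 (mult 2), 0 (mult 4)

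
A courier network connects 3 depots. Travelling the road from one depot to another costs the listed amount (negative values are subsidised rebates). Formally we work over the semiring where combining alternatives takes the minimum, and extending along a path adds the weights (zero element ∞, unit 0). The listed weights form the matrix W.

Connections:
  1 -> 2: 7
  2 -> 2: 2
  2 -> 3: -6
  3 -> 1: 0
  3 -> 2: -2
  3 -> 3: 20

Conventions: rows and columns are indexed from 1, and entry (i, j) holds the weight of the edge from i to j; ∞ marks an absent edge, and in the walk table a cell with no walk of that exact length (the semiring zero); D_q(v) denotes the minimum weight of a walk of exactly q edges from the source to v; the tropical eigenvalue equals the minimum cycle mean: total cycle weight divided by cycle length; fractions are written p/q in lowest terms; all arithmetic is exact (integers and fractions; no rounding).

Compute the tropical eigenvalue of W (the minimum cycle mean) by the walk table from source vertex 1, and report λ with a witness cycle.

q=0: [0, ∞, ∞]
q=1: [∞, 7, ∞]
q=2: [∞, 9, 1]
q=3: [1, -1, 3]
Optimal cycle mean attained by: cycle 2->3->2, total (-6) + (-2), length 2.
Answer: λ = -4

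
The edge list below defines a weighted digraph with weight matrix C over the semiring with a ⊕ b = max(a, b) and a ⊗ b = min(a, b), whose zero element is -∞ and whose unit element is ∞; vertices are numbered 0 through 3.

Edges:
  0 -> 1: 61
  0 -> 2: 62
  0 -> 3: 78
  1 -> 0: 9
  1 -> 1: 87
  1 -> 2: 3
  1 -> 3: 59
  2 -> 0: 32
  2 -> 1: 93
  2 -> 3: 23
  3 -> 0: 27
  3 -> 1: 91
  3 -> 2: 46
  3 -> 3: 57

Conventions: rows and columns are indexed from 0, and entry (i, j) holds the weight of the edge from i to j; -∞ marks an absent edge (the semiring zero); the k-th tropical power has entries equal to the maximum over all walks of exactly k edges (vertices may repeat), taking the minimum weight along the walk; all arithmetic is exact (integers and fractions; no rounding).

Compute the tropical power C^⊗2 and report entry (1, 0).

C^⊗2:
  [32, 78, 46, 59]
  [27, 87, 46, 59]
  [23, 87, 32, 59]
  [32, 87, 46, 59]
Key observation: the optimum is the walk 1->3->0, with weight 59 min 27 = 27.
Optimal value attained by: walk 1->3->0.
Answer: (C^⊗2)[1][0] = 27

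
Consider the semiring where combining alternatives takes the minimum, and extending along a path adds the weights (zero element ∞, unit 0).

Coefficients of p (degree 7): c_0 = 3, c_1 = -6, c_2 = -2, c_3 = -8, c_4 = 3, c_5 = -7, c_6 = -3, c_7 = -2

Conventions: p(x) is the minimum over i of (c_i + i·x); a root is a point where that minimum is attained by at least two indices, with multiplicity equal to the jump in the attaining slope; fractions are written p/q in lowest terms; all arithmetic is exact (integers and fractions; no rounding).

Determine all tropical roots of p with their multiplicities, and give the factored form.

hull edge (i=0, c=3) to (i=1, c=-6): slope -9, span 1
hull edge (i=1, c=-6) to (i=3, c=-8): slope -1, span 2
hull edge (i=3, c=-8) to (i=5, c=-7): slope 1/2, span 2
hull edge (i=5, c=-7) to (i=7, c=-2): slope 5/2, span 2
Factored form: p(x) = -2 ⊗ (x ⊕ (-5/2)) ⊗ (x ⊕ (-5/2)) ⊗ (x ⊕ (-1/2)) ⊗ (x ⊕ (-1/2)) ⊗ (x ⊕ 1) ⊗ (x ⊕ 1) ⊗ (x ⊕ 9)
Answer: roots = -5/2 (mult 2), -1/2 (mult 2), 1 (mult 2), 9 (mult 1)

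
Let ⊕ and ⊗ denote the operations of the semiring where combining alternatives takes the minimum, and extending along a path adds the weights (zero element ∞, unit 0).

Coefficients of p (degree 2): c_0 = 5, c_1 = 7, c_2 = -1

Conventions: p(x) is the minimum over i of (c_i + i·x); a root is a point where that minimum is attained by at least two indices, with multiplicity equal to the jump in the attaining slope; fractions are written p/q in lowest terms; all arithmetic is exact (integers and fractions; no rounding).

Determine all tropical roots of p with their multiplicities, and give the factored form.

hull edge (i=0, c=5) to (i=2, c=-1): slope -3, span 2
Factored form: p(x) = -1 ⊗ (x ⊕ 3) ⊗ (x ⊕ 3)
Answer: roots = 3 (mult 2)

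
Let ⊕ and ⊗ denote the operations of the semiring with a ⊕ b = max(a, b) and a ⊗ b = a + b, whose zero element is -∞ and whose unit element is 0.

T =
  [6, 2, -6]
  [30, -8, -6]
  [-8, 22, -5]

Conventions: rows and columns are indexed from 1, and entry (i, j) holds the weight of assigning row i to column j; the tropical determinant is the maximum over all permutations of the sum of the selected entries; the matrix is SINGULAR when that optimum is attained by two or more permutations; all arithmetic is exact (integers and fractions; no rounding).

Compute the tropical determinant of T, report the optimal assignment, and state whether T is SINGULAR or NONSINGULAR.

σ = (1, 2, 3): 6 + (-8) + (-5) = -7
σ = (1, 3, 2): 6 + (-6) + 22 = 22
σ = (2, 1, 3): 2 + 30 + (-5) = 27
σ = (2, 3, 1): 2 + (-6) + (-8) = -12
σ = (3, 1, 2): (-6) + 30 + 22 = 46
σ = (3, 2, 1): (-6) + (-8) + (-8) = -22
Optimal value attained by: σ = (3, 1, 2).
Answer: det⊕(T) = 46; verdict: NONSINGULAR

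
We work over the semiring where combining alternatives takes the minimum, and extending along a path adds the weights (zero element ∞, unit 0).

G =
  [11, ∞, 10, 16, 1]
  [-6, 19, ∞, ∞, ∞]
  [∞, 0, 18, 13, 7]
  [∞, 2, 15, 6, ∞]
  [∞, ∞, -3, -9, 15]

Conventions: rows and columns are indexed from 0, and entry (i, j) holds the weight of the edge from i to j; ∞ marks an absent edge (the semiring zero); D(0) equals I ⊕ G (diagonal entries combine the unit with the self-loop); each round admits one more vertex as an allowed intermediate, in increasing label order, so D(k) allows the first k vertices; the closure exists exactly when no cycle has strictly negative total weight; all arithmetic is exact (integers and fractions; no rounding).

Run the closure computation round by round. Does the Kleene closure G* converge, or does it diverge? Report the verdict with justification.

D(0):
  [0, ∞, 10, 16, 1]
  [-6, 0, ∞, ∞, ∞]
  [∞, 0, 0, 13, 7]
  [∞, 2, 15, 0, ∞]
  [∞, ∞, -3, -9, 0]
D(1):
  [0, ∞, 10, 16, 1]
  [-6, 0, 4, 10, -5]
  [∞, 0, 0, 13, 7]
  [∞, 2, 15, 0, ∞]
  [∞, ∞, -3, -9, 0]
D(2):
  [0, ∞, 10, 16, 1]
  [-6, 0, 4, 10, -5]
  [-6, 0, 0, 10, -5]
  [-4, 2, 6, 0, -3]
  [∞, ∞, -3, -9, 0]
Detection: at round 3, diagonal entry (4, 4) turns strictly negative.
Key observation: the cycle 4->2->1->0->4 has total weight (-3) + 0 + (-6) + 1, which is strictly negative.
Answer: DIVERGES — negative cycle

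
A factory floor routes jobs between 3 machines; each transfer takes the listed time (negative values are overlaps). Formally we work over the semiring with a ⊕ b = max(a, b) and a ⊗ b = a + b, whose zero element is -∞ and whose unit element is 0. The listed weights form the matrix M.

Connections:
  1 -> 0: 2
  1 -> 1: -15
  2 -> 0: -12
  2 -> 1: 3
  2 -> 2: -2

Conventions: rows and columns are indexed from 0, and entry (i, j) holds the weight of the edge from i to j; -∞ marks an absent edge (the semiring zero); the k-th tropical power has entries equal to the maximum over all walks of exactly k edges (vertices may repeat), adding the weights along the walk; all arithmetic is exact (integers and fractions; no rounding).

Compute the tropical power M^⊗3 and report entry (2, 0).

M^⊗2:
  [-∞, -∞, -∞]
  [-13, -30, -∞]
  [5, 1, -4]
M^⊗3:
  [-∞, -∞, -∞]
  [-28, -45, -∞]
  [3, -1, -6]
Key observation: the optimum is the walk 2->2->1->0, with weight (-2) + 3 + 2 = 3.
Optimal value attained by: walk 2->2->1->0.
Answer: (M^⊗3)[2][0] = 3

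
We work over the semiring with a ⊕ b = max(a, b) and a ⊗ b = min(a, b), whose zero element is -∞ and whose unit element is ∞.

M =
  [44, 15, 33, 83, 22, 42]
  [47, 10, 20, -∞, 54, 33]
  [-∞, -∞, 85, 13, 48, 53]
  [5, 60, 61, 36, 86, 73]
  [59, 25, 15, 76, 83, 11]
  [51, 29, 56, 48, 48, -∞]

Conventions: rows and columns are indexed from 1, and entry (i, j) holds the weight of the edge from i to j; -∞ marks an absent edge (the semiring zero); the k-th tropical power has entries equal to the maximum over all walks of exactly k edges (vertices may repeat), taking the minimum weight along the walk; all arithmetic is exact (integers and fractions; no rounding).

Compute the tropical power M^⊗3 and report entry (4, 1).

M^⊗2:
  [44, 60, 61, 44, 83, 73]
  [54, 29, 33, 54, 54, 42]
  [51, 29, 85, 48, 48, 53]
  [59, 36, 61, 76, 83, 53]
  [59, 60, 61, 76, 83, 73]
  [48, 48, 56, 51, 48, 53]
M^⊗3:
  [59, 44, 61, 76, 83, 53]
  [54, 54, 54, 54, 54, 54]
  [51, 48, 85, 51, 48, 53]
  [59, 60, 61, 76, 83, 73]
  [59, 60, 61, 76, 83, 73]
  [51, 51, 56, 48, 51, 53]
Key observation: the optimum is the walk 4->5->5->1, with weight 86 min 83 min 59 = 59.
Optimal value attained by: walk 4->5->5->1.
Answer: (M^⊗3)[4][1] = 59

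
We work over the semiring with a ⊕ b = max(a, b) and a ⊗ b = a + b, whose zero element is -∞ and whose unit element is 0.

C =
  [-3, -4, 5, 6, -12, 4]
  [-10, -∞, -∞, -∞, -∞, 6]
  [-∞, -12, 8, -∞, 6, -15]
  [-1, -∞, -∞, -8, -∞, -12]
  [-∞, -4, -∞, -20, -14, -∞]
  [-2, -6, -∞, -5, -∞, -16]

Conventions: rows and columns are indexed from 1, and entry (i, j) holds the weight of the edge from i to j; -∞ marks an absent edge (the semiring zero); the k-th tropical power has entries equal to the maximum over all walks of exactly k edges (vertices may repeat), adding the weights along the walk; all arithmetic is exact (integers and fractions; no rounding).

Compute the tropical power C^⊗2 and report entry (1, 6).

C^⊗2:
  [5, -2, 13, 3, 11, 2]
  [4, 0, -5, 1, -22, -6]
  [-17, 2, 16, -14, 14, -6]
  [-4, -5, 4, 5, -13, 3]
  [-14, -18, -∞, -28, -28, 2]
  [-5, -6, 3, 4, -14, 2]
Key observation: the optimum is the walk 1->2->6, with weight (-4) + 6 = 2.
Optimal value attained by: walk 1->2->6.
Answer: (C^⊗2)[1][6] = 2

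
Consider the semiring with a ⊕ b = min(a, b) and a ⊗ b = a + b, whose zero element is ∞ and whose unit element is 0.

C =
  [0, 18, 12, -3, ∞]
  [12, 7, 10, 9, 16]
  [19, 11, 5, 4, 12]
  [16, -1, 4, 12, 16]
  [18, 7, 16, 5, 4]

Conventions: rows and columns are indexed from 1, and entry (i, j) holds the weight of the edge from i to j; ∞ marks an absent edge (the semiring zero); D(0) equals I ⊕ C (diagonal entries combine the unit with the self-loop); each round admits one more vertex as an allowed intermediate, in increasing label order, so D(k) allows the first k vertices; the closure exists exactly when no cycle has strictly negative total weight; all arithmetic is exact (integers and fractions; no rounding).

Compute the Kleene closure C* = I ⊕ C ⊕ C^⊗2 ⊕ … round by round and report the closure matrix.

D(0):
  [0, 18, 12, -3, ∞]
  [12, 0, 10, 9, 16]
  [19, 11, 0, 4, 12]
  [16, -1, 4, 0, 16]
  [18, 7, 16, 5, 0]
D(1):
  [0, 18, 12, -3, ∞]
  [12, 0, 10, 9, 16]
  [19, 11, 0, 4, 12]
  [16, -1, 4, 0, 16]
  [18, 7, 16, 5, 0]
D(2):
  [0, 18, 12, -3, 34]
  [12, 0, 10, 9, 16]
  [19, 11, 0, 4, 12]
  [11, -1, 4, 0, 15]
  [18, 7, 16, 5, 0]
D(3):
  [0, 18, 12, -3, 24]
  [12, 0, 10, 9, 16]
  [19, 11, 0, 4, 12]
  [11, -1, 4, 0, 15]
  [18, 7, 16, 5, 0]
D(4):
  [0, -4, 1, -3, 12]
  [12, 0, 10, 9, 16]
  [15, 3, 0, 4, 12]
  [11, -1, 4, 0, 15]
  [16, 4, 9, 5, 0]
D(5):
  [0, -4, 1, -3, 12]
  [12, 0, 10, 9, 16]
  [15, 3, 0, 4, 12]
  [11, -1, 4, 0, 15]
  [16, 4, 9, 5, 0]
Answer: C* = [[0, -4, 1, -3, 12], [12, 0, 10, 9, 16], [15, 3, 0, 4, 12], [11, -1, 4, 0, 15], [16, 4, 9, 5, 0]]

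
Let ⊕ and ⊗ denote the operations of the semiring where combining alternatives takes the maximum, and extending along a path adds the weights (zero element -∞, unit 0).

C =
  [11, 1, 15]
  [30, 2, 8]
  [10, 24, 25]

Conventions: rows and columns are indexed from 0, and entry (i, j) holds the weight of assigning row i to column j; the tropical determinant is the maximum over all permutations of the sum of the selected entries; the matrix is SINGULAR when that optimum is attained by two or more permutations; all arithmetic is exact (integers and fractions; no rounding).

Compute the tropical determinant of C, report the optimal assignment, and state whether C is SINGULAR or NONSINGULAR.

σ = (0, 1, 2): 11 + 2 + 25 = 38
σ = (0, 2, 1): 11 + 8 + 24 = 43
σ = (1, 0, 2): 1 + 30 + 25 = 56
σ = (1, 2, 0): 1 + 8 + 10 = 19
σ = (2, 0, 1): 15 + 30 + 24 = 69
σ = (2, 1, 0): 15 + 2 + 10 = 27
Optimal value attained by: σ = (2, 0, 1).
Answer: det⊕(C) = 69; verdict: NONSINGULAR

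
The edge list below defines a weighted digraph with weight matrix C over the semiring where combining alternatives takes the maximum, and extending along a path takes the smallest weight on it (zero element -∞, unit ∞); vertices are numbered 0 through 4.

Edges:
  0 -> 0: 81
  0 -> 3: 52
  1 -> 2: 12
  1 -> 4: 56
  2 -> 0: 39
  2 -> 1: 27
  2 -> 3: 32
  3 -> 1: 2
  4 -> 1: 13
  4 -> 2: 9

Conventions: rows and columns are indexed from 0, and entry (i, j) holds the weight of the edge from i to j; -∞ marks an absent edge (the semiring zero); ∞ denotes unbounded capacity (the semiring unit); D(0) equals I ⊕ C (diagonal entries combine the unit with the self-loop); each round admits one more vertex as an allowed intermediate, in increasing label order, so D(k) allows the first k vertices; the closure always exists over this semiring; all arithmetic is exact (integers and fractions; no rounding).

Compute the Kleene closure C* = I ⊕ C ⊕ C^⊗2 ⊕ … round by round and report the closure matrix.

D(0):
  [∞, -∞, -∞, 52, -∞]
  [-∞, ∞, 12, -∞, 56]
  [39, 27, ∞, 32, -∞]
  [-∞, 2, -∞, ∞, -∞]
  [-∞, 13, 9, -∞, ∞]
D(1):
  [∞, -∞, -∞, 52, -∞]
  [-∞, ∞, 12, -∞, 56]
  [39, 27, ∞, 39, -∞]
  [-∞, 2, -∞, ∞, -∞]
  [-∞, 13, 9, -∞, ∞]
D(2):
  [∞, -∞, -∞, 52, -∞]
  [-∞, ∞, 12, -∞, 56]
  [39, 27, ∞, 39, 27]
  [-∞, 2, 2, ∞, 2]
  [-∞, 13, 12, -∞, ∞]
D(3):
  [∞, -∞, -∞, 52, -∞]
  [12, ∞, 12, 12, 56]
  [39, 27, ∞, 39, 27]
  [2, 2, 2, ∞, 2]
  [12, 13, 12, 12, ∞]
D(4):
  [∞, 2, 2, 52, 2]
  [12, ∞, 12, 12, 56]
  [39, 27, ∞, 39, 27]
  [2, 2, 2, ∞, 2]
  [12, 13, 12, 12, ∞]
D(5):
  [∞, 2, 2, 52, 2]
  [12, ∞, 12, 12, 56]
  [39, 27, ∞, 39, 27]
  [2, 2, 2, ∞, 2]
  [12, 13, 12, 12, ∞]
Answer: C* = [[∞, 2, 2, 52, 2], [12, ∞, 12, 12, 56], [39, 27, ∞, 39, 27], [2, 2, 2, ∞, 2], [12, 13, 12, 12, ∞]]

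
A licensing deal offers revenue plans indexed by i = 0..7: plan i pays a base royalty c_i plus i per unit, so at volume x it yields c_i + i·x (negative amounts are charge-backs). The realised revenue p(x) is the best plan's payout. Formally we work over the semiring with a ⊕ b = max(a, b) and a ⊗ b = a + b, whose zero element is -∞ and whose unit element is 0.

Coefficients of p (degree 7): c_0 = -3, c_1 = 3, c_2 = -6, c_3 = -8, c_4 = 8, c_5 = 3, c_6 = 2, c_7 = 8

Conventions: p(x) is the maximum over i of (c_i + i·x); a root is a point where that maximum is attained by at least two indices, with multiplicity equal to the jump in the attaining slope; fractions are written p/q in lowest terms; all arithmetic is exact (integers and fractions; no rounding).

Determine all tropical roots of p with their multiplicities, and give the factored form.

hull edge (i=0, c=-3) to (i=1, c=3): slope 6, span 1
hull edge (i=1, c=3) to (i=4, c=8): slope 5/3, span 3
hull edge (i=4, c=8) to (i=7, c=8): slope 0, span 3
Factored form: p(x) = 8 ⊗ (x ⊕ (-6)) ⊗ (x ⊕ (-5/3)) ⊗ (x ⊕ (-5/3)) ⊗ (x ⊕ (-5/3)) ⊗ (x ⊕ 0) ⊗ (x ⊕ 0) ⊗ (x ⊕ 0)
Answer: roots = -6 (mult 1), -5/3 (mult 3), 0 (mult 3)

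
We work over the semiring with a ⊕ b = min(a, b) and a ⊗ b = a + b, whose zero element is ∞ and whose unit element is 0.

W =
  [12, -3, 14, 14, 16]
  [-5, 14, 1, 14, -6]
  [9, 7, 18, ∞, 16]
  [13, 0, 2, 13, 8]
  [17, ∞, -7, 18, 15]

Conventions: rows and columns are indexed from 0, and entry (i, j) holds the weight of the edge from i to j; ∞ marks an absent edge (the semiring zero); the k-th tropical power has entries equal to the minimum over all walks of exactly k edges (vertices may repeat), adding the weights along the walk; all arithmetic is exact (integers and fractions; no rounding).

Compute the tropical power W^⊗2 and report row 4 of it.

W^⊗2:
  [-8, 9, -2, 11, -9]
  [7, -8, -13, 9, 8]
  [2, 6, 8, 21, 1]
  [-5, 9, 1, 14, -6]
  [2, 0, 8, 31, 9]
Answer: row 4 of W^⊗2 = [2, 0, 8, 31, 9]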